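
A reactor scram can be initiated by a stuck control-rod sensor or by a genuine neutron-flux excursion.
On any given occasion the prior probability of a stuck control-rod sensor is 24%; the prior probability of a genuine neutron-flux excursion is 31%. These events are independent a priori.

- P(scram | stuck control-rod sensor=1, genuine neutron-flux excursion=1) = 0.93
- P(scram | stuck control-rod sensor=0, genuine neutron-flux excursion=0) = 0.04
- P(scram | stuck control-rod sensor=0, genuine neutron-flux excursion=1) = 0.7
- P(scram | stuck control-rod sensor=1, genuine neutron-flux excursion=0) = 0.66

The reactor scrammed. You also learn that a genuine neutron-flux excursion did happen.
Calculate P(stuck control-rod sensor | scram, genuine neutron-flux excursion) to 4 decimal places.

Sum P(scram|·) weighted by the priors over both values of stuck control-rod sensor:
  P(scram | genuine neutron-flux excursion) = 0.7·0.76 + 0.93·0.24
        = 0.532000 + 0.223200 = 0.755200
Keeping only the stuck control-rod sensor-present terms gives 0.223200, so
  P(stuck control-rod sensor | scram, genuine neutron-flux excursion) = 0.223200 / 0.755200 ≈ 0.2956

P(stuck control-rod sensor | scram, genuine neutron-flux excursion) ≈ 0.2956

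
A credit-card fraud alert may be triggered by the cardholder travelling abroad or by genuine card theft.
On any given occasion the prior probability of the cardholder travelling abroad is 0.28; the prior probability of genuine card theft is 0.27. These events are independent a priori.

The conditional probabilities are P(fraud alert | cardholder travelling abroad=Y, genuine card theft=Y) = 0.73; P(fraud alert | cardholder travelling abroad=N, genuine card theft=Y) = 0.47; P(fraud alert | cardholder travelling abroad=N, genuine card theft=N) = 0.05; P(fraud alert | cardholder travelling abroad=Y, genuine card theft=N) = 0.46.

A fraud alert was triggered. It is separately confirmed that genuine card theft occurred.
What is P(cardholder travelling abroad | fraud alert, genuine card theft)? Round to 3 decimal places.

P(fraud alert | genuine card theft) = 0.47*0.72 + 0.73*0.28 = 0.338400 + 0.204400 = 0.542800
The cardholder travelling abroad-present share is 0.73*0.28 = 0.204400.
Hence the posterior is 0.204400/0.542800 ≈ 0.377.

P(cardholder travelling abroad | fraud alert, genuine card theft) ≈ 0.377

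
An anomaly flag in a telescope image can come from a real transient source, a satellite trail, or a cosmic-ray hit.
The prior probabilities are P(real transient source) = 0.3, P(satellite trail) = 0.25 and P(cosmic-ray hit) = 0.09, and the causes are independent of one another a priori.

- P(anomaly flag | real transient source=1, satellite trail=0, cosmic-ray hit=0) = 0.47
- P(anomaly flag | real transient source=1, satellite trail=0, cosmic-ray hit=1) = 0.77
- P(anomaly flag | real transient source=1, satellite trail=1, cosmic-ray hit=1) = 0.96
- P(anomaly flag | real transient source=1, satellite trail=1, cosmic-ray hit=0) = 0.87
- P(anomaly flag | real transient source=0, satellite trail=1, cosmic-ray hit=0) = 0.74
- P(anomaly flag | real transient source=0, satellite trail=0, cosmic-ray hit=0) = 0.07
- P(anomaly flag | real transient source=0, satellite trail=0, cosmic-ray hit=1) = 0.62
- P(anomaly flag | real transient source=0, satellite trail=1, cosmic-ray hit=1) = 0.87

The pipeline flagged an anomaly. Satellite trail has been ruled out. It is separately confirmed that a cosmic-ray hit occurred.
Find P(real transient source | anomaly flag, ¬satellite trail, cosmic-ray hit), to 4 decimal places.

P(real transient source | anomaly flag, ¬satellite trail, cosmic-ray hit) ≈ 0.3474

By total probability over both values of real transient source:
  P(anomaly flag | ¬satellite trail, cosmic-ray hit) = 0.62×0.7 + 0.77×0.3
        = 0.434000 + 0.231000 = 0.665000
Keeping only the real transient source-present terms gives 0.231000, so
  P(real transient source | anomaly flag, ¬satellite trail, cosmic-ray hit) = 0.231000 / 0.665000 ≈ 0.3474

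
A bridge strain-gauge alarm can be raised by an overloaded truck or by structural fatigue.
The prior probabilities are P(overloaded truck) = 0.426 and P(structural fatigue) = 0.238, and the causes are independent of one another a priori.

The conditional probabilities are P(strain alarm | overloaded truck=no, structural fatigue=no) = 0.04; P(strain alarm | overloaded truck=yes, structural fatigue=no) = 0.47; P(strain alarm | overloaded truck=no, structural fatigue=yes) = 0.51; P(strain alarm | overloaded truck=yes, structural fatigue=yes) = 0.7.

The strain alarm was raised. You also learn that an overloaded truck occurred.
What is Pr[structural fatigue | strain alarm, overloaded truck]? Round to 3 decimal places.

Pr[structural fatigue | strain alarm, overloaded truck] ≈ 0.317

P(strain alarm | overloaded truck) = 0.47·0.762 + 0.7·0.238 = 0.358140 + 0.166600 = 0.524740
Of this, 0.166600 comes from 0.7·0.238 (the structural fatigue=true cases).
So P(structural fatigue | strain alarm, overloaded truck) = 0.166600/0.524740 ≈ 0.317.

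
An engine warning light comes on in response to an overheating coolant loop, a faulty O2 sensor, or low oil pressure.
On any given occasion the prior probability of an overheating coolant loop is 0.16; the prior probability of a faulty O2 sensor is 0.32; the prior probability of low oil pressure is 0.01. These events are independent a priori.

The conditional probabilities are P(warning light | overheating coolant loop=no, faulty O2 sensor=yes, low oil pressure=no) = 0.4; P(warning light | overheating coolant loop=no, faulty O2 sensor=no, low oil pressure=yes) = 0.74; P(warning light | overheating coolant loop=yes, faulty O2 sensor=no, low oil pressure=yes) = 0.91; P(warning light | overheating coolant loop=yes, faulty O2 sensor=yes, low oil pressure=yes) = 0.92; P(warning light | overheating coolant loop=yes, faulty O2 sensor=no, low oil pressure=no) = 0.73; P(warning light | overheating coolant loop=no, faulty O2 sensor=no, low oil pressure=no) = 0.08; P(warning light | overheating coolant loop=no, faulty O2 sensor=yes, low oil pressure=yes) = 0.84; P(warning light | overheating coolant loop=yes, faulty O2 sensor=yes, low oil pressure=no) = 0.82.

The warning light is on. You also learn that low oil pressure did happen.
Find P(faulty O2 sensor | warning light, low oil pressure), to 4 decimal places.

P(faulty O2 sensor | warning light, low oil pressure) ≈ 0.3434

For the numerator, keep only faulty O2 sensor=true terms: 0.225792 + 0.047104 = 0.272896
The normalizing constant is 0.74·0.84·0.68 + 0.84·0.84·0.32 + 0.91·0.16·0.68 + 0.92·0.16·0.32 = 0.794592
Posterior = 0.272896 / 0.794592 ≈ 0.3434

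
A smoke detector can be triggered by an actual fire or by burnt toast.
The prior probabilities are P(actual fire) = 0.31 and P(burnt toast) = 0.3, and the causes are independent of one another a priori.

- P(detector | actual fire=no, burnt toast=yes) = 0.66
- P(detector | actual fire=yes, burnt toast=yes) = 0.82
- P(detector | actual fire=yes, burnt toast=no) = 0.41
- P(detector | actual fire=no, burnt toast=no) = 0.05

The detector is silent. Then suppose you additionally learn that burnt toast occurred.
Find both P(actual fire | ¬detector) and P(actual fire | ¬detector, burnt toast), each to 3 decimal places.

P(¬detector) = 0.95*0.69*0.7 + 0.34*0.69*0.3 + 0.59*0.31*0.7 + 0.18*0.31*0.3 = 0.458850 + 0.070380 + 0.128030 + 0.016740 = 0.674000
Restricting to configurations with actual fire present: 0.128030 + 0.016740 = 0.144770.
So P(actual fire | ¬detector) = 0.144770/0.674000 ≈ 0.215.

With the extra evidence:
For the numerator, keep only actual fire=true terms: 0.18·0.31 = 0.055800
Denominator P(¬detector | burnt toast): 0.34·0.69 + 0.18·0.31 = 0.290400
Posterior = 0.055800 / 0.290400 ≈ 0.192

P(actual fire | ¬detector) ≈ 0.215; P(actual fire | ¬detector, burnt toast) ≈ 0.192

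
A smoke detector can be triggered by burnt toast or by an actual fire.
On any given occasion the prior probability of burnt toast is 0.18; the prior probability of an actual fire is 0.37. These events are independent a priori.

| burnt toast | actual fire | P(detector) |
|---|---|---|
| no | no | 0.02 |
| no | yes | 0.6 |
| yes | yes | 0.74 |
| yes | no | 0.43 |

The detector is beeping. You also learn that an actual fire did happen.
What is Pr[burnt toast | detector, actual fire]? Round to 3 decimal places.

Pr[burnt toast | detector, actual fire] ≈ 0.213

Enumerate both values of burnt toast and weight by the priors:
  P(detector | actual fire) = 0.6×0.82 + 0.74×0.18
        = 0.492000 + 0.133200 = 0.625200
The terms with burnt toast present sum to 0.133200, so
  P(burnt toast | detector, actual fire) = 0.133200 / 0.625200 ≈ 0.213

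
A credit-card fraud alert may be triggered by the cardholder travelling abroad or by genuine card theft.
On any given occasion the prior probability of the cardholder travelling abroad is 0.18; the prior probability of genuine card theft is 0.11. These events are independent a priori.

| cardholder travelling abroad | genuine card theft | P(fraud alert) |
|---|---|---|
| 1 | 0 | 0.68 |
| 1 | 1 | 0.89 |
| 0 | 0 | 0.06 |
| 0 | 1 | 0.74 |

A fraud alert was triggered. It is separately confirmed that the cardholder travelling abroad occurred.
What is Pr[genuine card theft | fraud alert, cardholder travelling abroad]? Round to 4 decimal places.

Sum P(fraud alert|·) weighted by the priors over both values of genuine card theft:
  P(fraud alert | cardholder travelling abroad) = 0.68×0.89 + 0.89×0.11
        = 0.605200 + 0.097900 = 0.703100
Configurations with genuine card theft contribute 0.097900, so
  P(genuine card theft | fraud alert, cardholder travelling abroad) = 0.097900 / 0.703100 ≈ 0.1392

Pr[genuine card theft | fraud alert, cardholder travelling abroad] ≈ 0.1392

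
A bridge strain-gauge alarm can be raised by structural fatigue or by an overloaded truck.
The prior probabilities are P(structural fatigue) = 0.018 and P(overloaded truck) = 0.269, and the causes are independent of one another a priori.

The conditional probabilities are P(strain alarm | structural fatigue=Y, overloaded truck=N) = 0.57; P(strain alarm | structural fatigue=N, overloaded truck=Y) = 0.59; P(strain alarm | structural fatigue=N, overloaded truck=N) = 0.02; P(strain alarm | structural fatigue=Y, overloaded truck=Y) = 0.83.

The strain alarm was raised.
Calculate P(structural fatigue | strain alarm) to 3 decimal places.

P(structural fatigue | strain alarm) ≈ 0.063

Numerator (weight on configurations with structural fatigue): 0.007500 + 0.004019 = 0.011519
The normalizing constant is 0.02·0.982·0.731 + 0.59·0.982·0.269 + 0.57·0.018·0.731 + 0.83·0.018·0.269 = 0.181729
Posterior = 0.011519 / 0.181729 ≈ 0.063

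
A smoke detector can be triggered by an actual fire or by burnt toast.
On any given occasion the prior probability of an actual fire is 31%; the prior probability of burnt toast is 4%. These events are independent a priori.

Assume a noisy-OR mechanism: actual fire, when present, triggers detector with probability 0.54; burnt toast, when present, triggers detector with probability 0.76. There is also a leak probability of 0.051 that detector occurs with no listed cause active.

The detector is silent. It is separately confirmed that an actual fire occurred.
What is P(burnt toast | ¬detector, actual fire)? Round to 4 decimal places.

Under noisy-OR, P(detector | causes) = 1 − (1−0.051)·∏(1−qᵢ) over the active causes.
By total probability over both values of burnt toast:
  P(¬detector | actual fire) = 0.43654*0.96 + 0.10477*0.04
        = 0.419078 + 0.004191 = 0.423269
Keeping only the burnt toast-present terms gives 0.004191, so
  P(burnt toast | ¬detector, actual fire) = 0.004191 / 0.423269 ≈ 0.0099

P(burnt toast | ¬detector, actual fire) ≈ 0.0099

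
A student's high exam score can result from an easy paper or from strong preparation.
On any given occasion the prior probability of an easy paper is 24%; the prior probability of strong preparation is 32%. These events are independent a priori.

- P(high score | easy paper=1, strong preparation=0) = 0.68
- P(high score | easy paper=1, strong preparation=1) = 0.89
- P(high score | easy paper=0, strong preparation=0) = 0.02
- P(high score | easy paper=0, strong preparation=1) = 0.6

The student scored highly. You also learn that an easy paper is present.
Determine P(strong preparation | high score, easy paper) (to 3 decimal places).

P(strong preparation | high score, easy paper) ≈ 0.381

For the numerator, keep only strong preparation=true terms: 0.89×0.32 = 0.284800
The normalizing constant is 0.68×0.68 + 0.89×0.32 = 0.747200
P(strong preparation | high score, easy paper) = 0.284800/0.747200 ≈ 0.381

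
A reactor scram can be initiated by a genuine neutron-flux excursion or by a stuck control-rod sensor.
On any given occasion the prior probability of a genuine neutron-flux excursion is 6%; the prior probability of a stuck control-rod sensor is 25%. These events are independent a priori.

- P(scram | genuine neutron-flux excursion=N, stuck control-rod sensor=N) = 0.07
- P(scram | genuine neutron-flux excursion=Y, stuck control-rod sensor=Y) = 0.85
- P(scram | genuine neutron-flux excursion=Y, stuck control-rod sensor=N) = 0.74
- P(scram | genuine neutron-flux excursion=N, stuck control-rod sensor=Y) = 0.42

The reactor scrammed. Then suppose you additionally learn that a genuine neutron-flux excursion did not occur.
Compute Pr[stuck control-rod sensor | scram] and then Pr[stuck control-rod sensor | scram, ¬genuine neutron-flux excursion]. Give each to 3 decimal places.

Pr[stuck control-rod sensor | scram] ≈ 0.574; Pr[stuck control-rod sensor | scram, ¬genuine neutron-flux excursion] ≈ 0.667

Sum P(scram|·) weighted by the priors over the 4 (genuine neutron-flux excursion, stuck control-rod sensor) configurations:
  P(scram) = 0.07·0.94·0.75 + 0.42·0.94·0.25 + 0.74·0.06·0.75 + 0.85·0.06·0.25
        = 0.049350 + 0.098700 + 0.033300 + 0.012750 = 0.194100
Keeping only the stuck control-rod sensor-present terms gives 0.111450, so
  P(stuck control-rod sensor | scram) = 0.111450 / 0.194100 ≈ 0.574

Now condition on the additional information:
P(scram | ¬genuine neutron-flux excursion) = 0.07·0.75 + 0.42·0.25 = 0.052500 + 0.105000 = 0.157500
Of this, 0.105000 comes from 0.42·0.25 (the stuck control-rod sensor=true cases).
P(stuck control-rod sensor | scram, ¬genuine neutron-flux excursion) = 0.105000 / 0.157500 ≈ 0.667
With genuine neutron-flux excursion excluded, stuck control-rod sensor must carry more of the explanatory weight for the scram.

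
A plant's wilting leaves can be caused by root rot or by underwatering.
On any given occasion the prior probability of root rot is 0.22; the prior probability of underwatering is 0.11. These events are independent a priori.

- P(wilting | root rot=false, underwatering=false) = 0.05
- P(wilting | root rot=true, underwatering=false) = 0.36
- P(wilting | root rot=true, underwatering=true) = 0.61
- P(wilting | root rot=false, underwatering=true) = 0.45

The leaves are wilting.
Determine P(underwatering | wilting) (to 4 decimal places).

P(underwatering | wilting) ≈ 0.3366

Weight on underwatering=true, given the evidence: 0.038610 + 0.014762 = 0.053372
The normalizing constant is 0.05*0.78*0.89 + 0.45*0.78*0.11 + 0.36*0.22*0.89 + 0.61*0.22*0.11 = 0.158570
Posterior = 0.053372 / 0.158570 ≈ 0.3366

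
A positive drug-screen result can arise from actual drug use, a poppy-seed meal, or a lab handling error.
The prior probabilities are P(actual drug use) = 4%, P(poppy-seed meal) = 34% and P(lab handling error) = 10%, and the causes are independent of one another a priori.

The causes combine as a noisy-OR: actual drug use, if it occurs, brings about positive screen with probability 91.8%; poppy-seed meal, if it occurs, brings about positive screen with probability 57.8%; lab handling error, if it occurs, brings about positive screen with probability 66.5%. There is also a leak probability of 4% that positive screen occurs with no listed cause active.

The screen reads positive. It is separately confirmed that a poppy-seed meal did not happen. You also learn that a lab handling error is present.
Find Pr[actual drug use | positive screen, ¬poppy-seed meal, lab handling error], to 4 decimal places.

Under noisy-OR, P(positive screen | causes) = 1 − (1−0.04)·∏(1−qᵢ) over the active causes.
Enumerate both values of actual drug use and weight by the priors:
  P(positive screen | ¬poppy-seed meal, lab handling error) = 0.6784·0.96 + 0.973629·0.04
        = 0.651264 + 0.038945 = 0.690209
The terms with actual drug use present sum to 0.038945, so
  P(actual drug use | positive screen, ¬poppy-seed meal, lab handling error) = 0.038945 / 0.690209 ≈ 0.0564

Pr[actual drug use | positive screen, ¬poppy-seed meal, lab handling error] ≈ 0.0564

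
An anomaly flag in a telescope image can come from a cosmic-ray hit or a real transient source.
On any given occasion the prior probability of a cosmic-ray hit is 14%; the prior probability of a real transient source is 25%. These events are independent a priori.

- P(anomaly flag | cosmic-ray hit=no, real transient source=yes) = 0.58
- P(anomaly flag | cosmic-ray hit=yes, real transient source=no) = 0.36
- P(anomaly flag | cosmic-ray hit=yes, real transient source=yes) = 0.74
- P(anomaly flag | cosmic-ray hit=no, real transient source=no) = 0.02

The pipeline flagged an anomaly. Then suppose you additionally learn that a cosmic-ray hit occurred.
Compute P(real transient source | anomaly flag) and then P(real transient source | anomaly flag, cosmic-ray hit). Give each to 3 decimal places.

P(real transient source | anomaly flag) ≈ 0.748; P(real transient source | anomaly flag, cosmic-ray hit) ≈ 0.407

P(anomaly flag) = 0.02*0.86*0.75 + 0.58*0.86*0.25 + 0.36*0.14*0.75 + 0.74*0.14*0.25 = 0.012900 + 0.124700 + 0.037800 + 0.025900 = 0.201300
Restricting to configurations with real transient source present: 0.124700 + 0.025900 = 0.150600.
So P(real transient source | anomaly flag) = 0.150600/0.201300 ≈ 0.748.

With the extra evidence:
Sum P(anomaly flag|·) weighted by the priors over both values of real transient source:
  P(anomaly flag | cosmic-ray hit) = 0.36·0.75 + 0.74·0.25
        = 0.270000 + 0.185000 = 0.455000
Configurations with real transient source contribute 0.185000, so
  P(real transient source | anomaly flag, cosmic-ray hit) = 0.185000 / 0.455000 ≈ 0.407
Conditioning on cosmic-ray hit lowers the posterior on real transient source: the classic explaining-away effect in a common-effect structure.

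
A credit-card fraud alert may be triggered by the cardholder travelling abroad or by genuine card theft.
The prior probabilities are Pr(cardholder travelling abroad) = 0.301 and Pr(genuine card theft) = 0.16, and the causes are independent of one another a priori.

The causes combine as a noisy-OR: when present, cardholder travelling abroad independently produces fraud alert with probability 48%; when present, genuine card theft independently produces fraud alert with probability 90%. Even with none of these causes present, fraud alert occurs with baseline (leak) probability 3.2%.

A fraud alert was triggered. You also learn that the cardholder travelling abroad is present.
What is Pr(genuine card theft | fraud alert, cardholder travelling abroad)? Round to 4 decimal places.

Pr(genuine card theft | fraud alert, cardholder travelling abroad) ≈ 0.2670

Under noisy-OR, P(fraud alert | causes) = 1 − (1−0.032)·∏(1−qᵢ) over the active causes.
P(fraud alert | cardholder travelling abroad) = 0.49664·0.84 + 0.949664·0.16 = 0.417178 + 0.151946 = 0.569124
Of this, 0.151946 comes from 0.949664·0.16 (the genuine card theft=true cases).
So P(genuine card theft | fraud alert, cardholder travelling abroad) = 0.151946/0.569124 ≈ 0.2670.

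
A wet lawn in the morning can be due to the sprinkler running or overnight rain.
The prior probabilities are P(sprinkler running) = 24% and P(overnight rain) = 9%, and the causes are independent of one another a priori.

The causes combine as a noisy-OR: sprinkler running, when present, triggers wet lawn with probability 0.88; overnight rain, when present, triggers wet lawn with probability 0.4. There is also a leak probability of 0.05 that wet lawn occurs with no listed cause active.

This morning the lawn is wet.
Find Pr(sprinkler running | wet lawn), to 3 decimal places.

Under noisy-OR, P(wet lawn | causes) = 1 − (1−0.05)·∏(1−qᵢ) over the active causes.
By total probability over the 4 (sprinkler running, overnight rain) configurations:
  P(wet lawn) = 0.05·0.76·0.91 + 0.43·0.76·0.09 + 0.886·0.24·0.91 + 0.9316·0.24·0.09
        = 0.034580 + 0.029412 + 0.193502 + 0.020123 = 0.277617
Keeping only the sprinkler running-present terms gives 0.213625, so
  P(sprinkler running | wet lawn) = 0.213625 / 0.277617 ≈ 0.769

Pr(sprinkler running | wet lawn) ≈ 0.769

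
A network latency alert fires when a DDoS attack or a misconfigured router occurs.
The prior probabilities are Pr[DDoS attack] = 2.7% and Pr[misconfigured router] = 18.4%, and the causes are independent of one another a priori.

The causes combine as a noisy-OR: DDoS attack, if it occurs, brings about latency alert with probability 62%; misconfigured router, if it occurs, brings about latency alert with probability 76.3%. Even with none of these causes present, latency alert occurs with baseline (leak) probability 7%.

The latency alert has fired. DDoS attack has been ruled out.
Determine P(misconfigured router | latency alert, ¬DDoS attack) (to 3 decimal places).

P(misconfigured router | latency alert, ¬DDoS attack) ≈ 0.715

Under noisy-OR, P(latency alert | causes) = 1 − (1−0.07)·∏(1−qᵢ) over the active causes.
P(latency alert | ¬DDoS attack) = 0.07*0.816 + 0.77959*0.184 = 0.057120 + 0.143445 = 0.200565
The misconfigured router-present share is 0.77959*0.184 = 0.143445.
P(misconfigured router | latency alert, ¬DDoS attack) = 0.143445 / 0.200565 ≈ 0.715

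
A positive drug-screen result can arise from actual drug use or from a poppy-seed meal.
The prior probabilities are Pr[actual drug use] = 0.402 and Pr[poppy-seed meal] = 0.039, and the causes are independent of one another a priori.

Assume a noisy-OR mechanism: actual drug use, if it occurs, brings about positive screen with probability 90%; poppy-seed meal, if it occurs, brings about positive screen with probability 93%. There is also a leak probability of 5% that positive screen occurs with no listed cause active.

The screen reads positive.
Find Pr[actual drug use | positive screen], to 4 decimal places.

Pr[actual drug use | positive screen] ≈ 0.8785

Under noisy-OR, P(positive screen | causes) = 1 − (1−0.05)·∏(1−qᵢ) over the active causes.
P(positive screen) = 0.05×0.598×0.961 + 0.9335×0.598×0.039 + 0.905×0.402×0.961 + 0.99335×0.402×0.039 = 0.028734 + 0.021771 + 0.349621 + 0.015574 = 0.415700
Restricting to configurations with actual drug use present: 0.349621 + 0.015574 = 0.365195.
P(actual drug use | positive screen) = 0.365195 / 0.415700 ≈ 0.8785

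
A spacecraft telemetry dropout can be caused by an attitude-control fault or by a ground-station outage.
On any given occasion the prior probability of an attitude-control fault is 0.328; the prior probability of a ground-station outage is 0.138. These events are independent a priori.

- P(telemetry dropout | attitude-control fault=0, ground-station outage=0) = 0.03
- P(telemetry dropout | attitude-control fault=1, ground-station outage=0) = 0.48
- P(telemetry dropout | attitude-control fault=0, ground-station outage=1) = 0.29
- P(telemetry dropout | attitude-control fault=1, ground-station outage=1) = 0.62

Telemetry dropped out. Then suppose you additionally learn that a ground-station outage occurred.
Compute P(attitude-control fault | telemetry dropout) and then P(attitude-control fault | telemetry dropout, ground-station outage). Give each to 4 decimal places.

P(attitude-control fault | telemetry dropout) ≈ 0.7872; P(attitude-control fault | telemetry dropout, ground-station outage) ≈ 0.5106

Numerator (weight on configurations with attitude-control fault): 0.135713 + 0.028064 = 0.163777
Normalizer over all consistent configurations: 0.03·0.672·0.862 + 0.29·0.672·0.138 + 0.48·0.328·0.862 + 0.62·0.328·0.138 = 0.208048
Posterior = 0.163777 / 0.208048 ≈ 0.7872

Now condition on the additional information:
Weight on attitude-control fault=true, given the evidence: 0.62·0.328 = 0.203360
Normalizer over all consistent configurations: 0.29·0.672 + 0.62·0.328 = 0.398240
P(attitude-control fault | telemetry dropout, ground-station outage) = 0.203360/0.398240 ≈ 0.5106
This is intercausal reasoning (explaining away): once ground-station outage accounts for the telemetry dropout, attitude-control fault becomes less likely.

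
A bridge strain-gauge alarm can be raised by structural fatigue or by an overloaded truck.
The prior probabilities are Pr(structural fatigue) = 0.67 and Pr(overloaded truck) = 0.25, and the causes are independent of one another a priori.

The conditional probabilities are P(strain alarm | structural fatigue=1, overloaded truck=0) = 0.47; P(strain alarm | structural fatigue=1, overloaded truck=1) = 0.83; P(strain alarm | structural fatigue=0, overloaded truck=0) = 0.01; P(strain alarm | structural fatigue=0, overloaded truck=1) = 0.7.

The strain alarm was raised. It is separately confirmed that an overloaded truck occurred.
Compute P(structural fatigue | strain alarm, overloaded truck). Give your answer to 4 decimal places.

Numerator (weight on configurations with structural fatigue): 0.83×0.67 = 0.556100
The normalizing constant is 0.7×0.33 + 0.83×0.67 = 0.787100
Posterior = 0.556100 / 0.787100 ≈ 0.7065

P(structural fatigue | strain alarm, overloaded truck) ≈ 0.7065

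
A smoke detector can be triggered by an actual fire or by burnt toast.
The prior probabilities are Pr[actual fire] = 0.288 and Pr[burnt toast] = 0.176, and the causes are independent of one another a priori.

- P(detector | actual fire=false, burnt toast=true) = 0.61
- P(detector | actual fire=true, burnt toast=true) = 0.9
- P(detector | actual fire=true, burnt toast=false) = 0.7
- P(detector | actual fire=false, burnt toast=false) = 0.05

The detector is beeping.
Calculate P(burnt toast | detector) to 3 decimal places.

Numerator (weight on configurations with burnt toast): 0.076440 + 0.045619 = 0.122059
Denominator P(detector): 0.05*0.712*0.824 + 0.61*0.712*0.176 + 0.7*0.288*0.824 + 0.9*0.288*0.176 = 0.317511
Posterior = 0.122059 / 0.317511 ≈ 0.384

P(burnt toast | detector) ≈ 0.384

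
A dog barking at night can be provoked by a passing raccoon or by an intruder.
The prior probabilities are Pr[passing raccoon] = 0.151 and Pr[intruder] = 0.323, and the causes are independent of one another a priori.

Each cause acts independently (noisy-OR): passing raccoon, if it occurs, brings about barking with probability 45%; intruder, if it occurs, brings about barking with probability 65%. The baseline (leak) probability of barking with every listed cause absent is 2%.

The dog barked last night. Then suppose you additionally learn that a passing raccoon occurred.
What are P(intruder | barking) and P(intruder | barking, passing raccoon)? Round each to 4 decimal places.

Under noisy-OR, P(barking | causes) = 1 − (1−0.02)·∏(1−qᵢ) over the active causes.
Sum P(barking|·) weighted by the priors over the 4 (passing raccoon, intruder) configurations:
  P(barking) = 0.02·0.849·0.677 + 0.657·0.849·0.323 + 0.461·0.151·0.677 + 0.81135·0.151·0.323
        = 0.011495 + 0.180167 + 0.047127 + 0.039572 = 0.278361
Keeping only the intruder-present terms gives 0.219739, so
  P(intruder | barking) = 0.219739 / 0.278361 ≈ 0.7894

With the extra evidence:
Numerator (weight on configurations with intruder): 0.81135*0.323 = 0.262066
Normalizer over all consistent configurations: 0.461*0.677 + 0.81135*0.323 = 0.574163
P(intruder | barking, passing raccoon) = 0.262066/0.574163 ≈ 0.4564

P(intruder | barking) ≈ 0.7894; P(intruder | barking, passing raccoon) ≈ 0.4564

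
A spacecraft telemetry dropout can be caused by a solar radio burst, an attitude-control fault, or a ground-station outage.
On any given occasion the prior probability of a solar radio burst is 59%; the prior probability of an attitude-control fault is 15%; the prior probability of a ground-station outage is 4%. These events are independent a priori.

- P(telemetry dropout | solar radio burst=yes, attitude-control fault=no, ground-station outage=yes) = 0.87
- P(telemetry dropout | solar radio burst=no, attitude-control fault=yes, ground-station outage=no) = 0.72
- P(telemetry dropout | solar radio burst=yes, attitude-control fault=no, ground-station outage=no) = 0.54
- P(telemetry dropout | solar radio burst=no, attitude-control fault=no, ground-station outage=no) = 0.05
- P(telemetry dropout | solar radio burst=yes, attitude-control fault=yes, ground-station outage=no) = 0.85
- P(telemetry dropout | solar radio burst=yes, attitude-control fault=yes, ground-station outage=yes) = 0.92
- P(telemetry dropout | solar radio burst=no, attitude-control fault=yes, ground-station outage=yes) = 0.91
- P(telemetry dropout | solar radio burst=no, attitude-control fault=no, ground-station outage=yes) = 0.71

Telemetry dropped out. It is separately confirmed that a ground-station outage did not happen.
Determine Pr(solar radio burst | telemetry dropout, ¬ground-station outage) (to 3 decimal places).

Pr(solar radio burst | telemetry dropout, ¬ground-station outage) ≈ 0.849

Numerator (weight on configurations with solar radio burst): 0.270810 + 0.075225 = 0.346035
Denominator P(telemetry dropout | ¬ground-station outage): 0.05*0.41*0.85 + 0.72*0.41*0.15 + 0.54*0.59*0.85 + 0.85*0.59*0.15 = 0.407740
P(solar radio burst | telemetry dropout, ¬ground-station outage) = 0.346035/0.407740 ≈ 0.849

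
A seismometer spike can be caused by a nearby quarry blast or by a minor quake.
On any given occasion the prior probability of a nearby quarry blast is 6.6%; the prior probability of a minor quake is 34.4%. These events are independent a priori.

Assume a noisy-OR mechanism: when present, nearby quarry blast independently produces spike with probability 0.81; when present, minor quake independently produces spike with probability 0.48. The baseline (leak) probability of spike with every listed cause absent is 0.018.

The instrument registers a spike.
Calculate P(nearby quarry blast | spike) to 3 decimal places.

Under noisy-OR, P(spike | causes) = 1 − (1−0.018)·∏(1−qᵢ) over the active causes.
Numerator (weight on configurations with nearby quarry blast): 0.035218 + 0.020501 = 0.055719
Denominator P(spike): 0.018×0.934×0.656 + 0.48936×0.934×0.344 + 0.81342×0.066×0.656 + 0.902978×0.066×0.344 = 0.223977
Posterior = 0.055719 / 0.223977 ≈ 0.249

P(nearby quarry blast | spike) ≈ 0.249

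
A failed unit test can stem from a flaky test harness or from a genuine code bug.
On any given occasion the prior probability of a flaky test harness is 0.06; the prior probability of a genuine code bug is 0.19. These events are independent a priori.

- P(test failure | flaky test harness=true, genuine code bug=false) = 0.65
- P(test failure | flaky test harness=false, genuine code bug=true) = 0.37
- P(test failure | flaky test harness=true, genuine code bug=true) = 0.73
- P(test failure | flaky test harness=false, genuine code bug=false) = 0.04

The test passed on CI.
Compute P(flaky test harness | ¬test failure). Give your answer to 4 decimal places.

P(flaky test harness | ¬test failure) ≈ 0.0233

Numerator (weight on configurations with flaky test harness): 0.017010 + 0.003078 = 0.020088
Normalizer over all consistent configurations: 0.96·0.94·0.81 + 0.63·0.94·0.19 + 0.35·0.06·0.81 + 0.27·0.06·0.19 = 0.863550
Posterior = 0.020088 / 0.863550 ≈ 0.0233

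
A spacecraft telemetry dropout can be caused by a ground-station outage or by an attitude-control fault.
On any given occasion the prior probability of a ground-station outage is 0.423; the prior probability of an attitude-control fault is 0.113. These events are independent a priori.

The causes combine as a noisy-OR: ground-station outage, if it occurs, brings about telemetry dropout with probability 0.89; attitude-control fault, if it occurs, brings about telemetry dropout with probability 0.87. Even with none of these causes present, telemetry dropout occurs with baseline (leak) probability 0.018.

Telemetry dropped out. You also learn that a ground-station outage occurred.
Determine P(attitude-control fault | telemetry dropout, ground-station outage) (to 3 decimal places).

P(attitude-control fault | telemetry dropout, ground-station outage) ≈ 0.123

Under noisy-OR, P(telemetry dropout | causes) = 1 − (1−0.018)·∏(1−qᵢ) over the active causes.
P(telemetry dropout | ground-station outage) = 0.89198*0.887 + 0.985957*0.113 = 0.791186 + 0.111413 = 0.902599
Of this, 0.111413 comes from 0.985957*0.113 (the attitude-control fault=true cases).
P(attitude-control fault | telemetry dropout, ground-station outage) = 0.111413 / 0.902599 ≈ 0.123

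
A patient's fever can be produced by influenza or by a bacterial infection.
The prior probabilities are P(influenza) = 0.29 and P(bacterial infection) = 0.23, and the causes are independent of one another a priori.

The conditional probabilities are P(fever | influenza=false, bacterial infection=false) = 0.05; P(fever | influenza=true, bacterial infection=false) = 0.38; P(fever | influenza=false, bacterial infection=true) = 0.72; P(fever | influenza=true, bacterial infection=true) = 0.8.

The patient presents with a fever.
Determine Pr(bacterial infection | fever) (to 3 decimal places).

Pr(bacterial infection | fever) ≈ 0.604

Sum P(fever|·) weighted by the priors over the 4 (influenza, bacterial infection) configurations:
  P(fever) = 0.05×0.71×0.77 + 0.72×0.71×0.23 + 0.38×0.29×0.77 + 0.8×0.29×0.23
        = 0.027335 + 0.117576 + 0.084854 + 0.053360 = 0.283125
The terms with bacterial infection present sum to 0.170936, so
  P(bacterial infection | fever) = 0.170936 / 0.283125 ≈ 0.604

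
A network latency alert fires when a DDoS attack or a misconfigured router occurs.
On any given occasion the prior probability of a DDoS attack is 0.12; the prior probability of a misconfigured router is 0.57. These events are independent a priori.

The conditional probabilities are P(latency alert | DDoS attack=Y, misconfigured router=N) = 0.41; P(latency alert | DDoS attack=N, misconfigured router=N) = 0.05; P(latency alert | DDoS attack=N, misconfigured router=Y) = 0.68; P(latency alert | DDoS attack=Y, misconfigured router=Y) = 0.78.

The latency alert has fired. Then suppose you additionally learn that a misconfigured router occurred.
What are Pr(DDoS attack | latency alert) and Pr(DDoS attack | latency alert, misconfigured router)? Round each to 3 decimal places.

Pr(DDoS attack | latency alert) ≈ 0.171; Pr(DDoS attack | latency alert, misconfigured router) ≈ 0.135

Sum P(latency alert|·) weighted by the priors over the 4 (DDoS attack, misconfigured router) configurations:
  P(latency alert) = 0.05×0.88×0.43 + 0.68×0.88×0.57 + 0.41×0.12×0.43 + 0.78×0.12×0.57
        = 0.018920 + 0.341088 + 0.021156 + 0.053352 = 0.434516
Keeping only the DDoS attack-present terms gives 0.074508, so
  P(DDoS attack | latency alert) = 0.074508 / 0.434516 ≈ 0.171

Now condition on the additional information:
For the numerator, keep only DDoS attack=true terms: 0.78*0.12 = 0.093600
The normalizing constant is 0.68*0.88 + 0.78*0.12 = 0.692000
Posterior = 0.093600 / 0.692000 ≈ 0.135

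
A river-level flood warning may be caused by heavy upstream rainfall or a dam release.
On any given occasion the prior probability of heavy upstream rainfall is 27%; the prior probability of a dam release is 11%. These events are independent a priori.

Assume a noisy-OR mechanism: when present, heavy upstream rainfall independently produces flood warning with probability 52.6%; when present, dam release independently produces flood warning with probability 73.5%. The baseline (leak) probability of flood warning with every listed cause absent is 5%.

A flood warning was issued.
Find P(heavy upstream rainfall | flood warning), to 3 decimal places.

Under noisy-OR, P(flood warning | causes) = 1 − (1−0.05)·∏(1−qᵢ) over the active causes.
P(flood warning) = 0.05·0.73·0.89 + 0.74825·0.73·0.11 + 0.5497·0.27·0.89 + 0.880671·0.27·0.11 = 0.032485 + 0.060084 + 0.132093 + 0.026156 = 0.250818
Restricting to configurations with heavy upstream rainfall present: 0.132093 + 0.026156 = 0.158249.
Hence the posterior is 0.158249/0.250818 ≈ 0.631.

P(heavy upstream rainfall | flood warning) ≈ 0.631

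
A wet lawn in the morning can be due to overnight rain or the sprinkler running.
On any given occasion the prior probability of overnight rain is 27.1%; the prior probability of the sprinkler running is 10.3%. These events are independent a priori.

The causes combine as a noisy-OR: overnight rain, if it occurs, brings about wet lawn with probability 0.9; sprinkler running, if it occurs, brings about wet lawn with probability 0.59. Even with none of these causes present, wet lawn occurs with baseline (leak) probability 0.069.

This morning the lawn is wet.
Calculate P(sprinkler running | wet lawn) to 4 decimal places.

P(sprinkler running | wet lawn) ≈ 0.2162

Under noisy-OR, P(wet lawn | causes) = 1 − (1−0.069)·∏(1−qᵢ) over the active causes.
Sum P(wet lawn|·) weighted by the priors over the 4 (overnight rain, sprinkler running) configurations:
  P(wet lawn) = 0.069×0.729×0.897 + 0.61829×0.729×0.103 + 0.9069×0.271×0.897 + 0.961829×0.271×0.103
        = 0.045120 + 0.046426 + 0.220456 + 0.026848 = 0.338850
The terms with sprinkler running present sum to 0.073274, so
  P(sprinkler running | wet lawn) = 0.073274 / 0.338850 ≈ 0.2162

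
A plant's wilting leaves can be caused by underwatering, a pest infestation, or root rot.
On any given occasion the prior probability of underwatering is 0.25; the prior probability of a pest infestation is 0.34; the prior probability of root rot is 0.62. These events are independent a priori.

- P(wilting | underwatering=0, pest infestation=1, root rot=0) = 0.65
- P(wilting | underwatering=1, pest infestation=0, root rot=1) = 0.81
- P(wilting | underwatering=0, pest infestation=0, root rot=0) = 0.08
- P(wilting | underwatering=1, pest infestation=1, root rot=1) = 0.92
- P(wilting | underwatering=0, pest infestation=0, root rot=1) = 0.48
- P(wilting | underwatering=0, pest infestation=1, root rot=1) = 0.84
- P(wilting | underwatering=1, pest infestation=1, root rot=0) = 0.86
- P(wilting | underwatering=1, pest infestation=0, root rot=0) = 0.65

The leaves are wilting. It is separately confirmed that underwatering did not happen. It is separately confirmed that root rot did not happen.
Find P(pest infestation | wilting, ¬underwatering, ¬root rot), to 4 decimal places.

By total probability over both values of pest infestation:
  P(wilting | ¬underwatering, ¬root rot) = 0.08·0.66 + 0.65·0.34
        = 0.052800 + 0.221000 = 0.273800
The terms with pest infestation present sum to 0.221000, so
  P(pest infestation | wilting, ¬underwatering, ¬root rot) = 0.221000 / 0.273800 ≈ 0.8072

P(pest infestation | wilting, ¬underwatering, ¬root rot) ≈ 0.8072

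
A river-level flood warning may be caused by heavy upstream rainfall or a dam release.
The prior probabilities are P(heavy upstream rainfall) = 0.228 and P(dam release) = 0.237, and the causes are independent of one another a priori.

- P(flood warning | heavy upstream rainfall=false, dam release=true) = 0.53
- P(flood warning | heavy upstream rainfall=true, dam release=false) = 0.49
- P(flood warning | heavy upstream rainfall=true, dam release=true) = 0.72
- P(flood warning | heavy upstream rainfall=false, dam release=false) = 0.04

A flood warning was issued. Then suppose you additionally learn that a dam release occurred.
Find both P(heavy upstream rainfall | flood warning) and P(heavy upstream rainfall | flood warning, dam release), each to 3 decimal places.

Numerator (weight on configurations with heavy upstream rainfall): 0.085242 + 0.038906 = 0.124148
Normalizer over all consistent configurations: 0.04·0.772·0.763 + 0.53·0.772·0.237 + 0.49·0.228·0.763 + 0.72·0.228·0.237 = 0.244680
Posterior = 0.124148 / 0.244680 ≈ 0.507

Now condition on the additional information:
Enumerate both values of heavy upstream rainfall and weight by the priors:
  P(flood warning | dam release) = 0.53*0.772 + 0.72*0.228
        = 0.409160 + 0.164160 = 0.573320
Keeping only the heavy upstream rainfall-present terms gives 0.164160, so
  P(heavy upstream rainfall | flood warning, dam release) = 0.164160 / 0.573320 ≈ 0.286
Conditioning on dam release lowers the posterior on heavy upstream rainfall: the classic explaining-away effect in a common-effect structure.

P(heavy upstream rainfall | flood warning) ≈ 0.507; P(heavy upstream rainfall | flood warning, dam release) ≈ 0.286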